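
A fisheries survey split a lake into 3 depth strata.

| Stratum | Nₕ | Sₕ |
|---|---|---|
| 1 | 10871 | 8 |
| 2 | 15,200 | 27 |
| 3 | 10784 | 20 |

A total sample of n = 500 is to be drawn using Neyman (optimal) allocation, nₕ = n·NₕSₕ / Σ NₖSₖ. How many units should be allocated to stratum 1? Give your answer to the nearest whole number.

61

Σ NₕSₕ = 10871·8 + 15200·27 + 10784·20 = 713048.
Share for 1: 86968/713048 = 0.12197.
n_1 = 500 × 0.12197 = 60.983... → 61.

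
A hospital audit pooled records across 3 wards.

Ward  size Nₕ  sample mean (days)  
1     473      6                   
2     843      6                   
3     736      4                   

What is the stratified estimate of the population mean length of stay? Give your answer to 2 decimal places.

5.28

x̄_st = (Σ Nₕx̄ₕ) / (Σ Nₕ) = (473·6 + 843·6 + 736·4) / 2052
= 10840 / 2052 = 5.2827... → 5.28.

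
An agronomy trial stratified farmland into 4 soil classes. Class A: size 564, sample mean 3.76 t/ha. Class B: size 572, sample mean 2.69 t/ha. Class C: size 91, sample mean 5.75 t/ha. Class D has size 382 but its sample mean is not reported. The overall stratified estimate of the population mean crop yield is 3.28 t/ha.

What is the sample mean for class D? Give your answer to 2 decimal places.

Σ Nₕx̄ₕ = N·μ, so 382·x̄_D = 1609·3.28 − (564·3.76 + 572·2.69 + 91·5.75).
= 5277.52 − 4182.57 = 1094.95.
x̄_D = 1094.95 / 382 = 2.8664... → 2.87.

2.87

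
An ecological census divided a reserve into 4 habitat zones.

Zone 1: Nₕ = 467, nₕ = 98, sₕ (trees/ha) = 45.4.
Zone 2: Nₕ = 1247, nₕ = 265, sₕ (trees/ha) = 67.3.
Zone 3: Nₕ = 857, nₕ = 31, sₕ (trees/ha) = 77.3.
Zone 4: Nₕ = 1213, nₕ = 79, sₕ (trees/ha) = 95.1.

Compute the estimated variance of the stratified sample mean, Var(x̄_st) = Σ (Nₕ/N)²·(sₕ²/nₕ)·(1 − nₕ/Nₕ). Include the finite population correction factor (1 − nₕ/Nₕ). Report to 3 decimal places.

N = 3784. Term for each stratum: Wₕ²sₕ²/nₕ·(1−nₕ/Nₕ).
Var(x̄_st) = 0.253120 + 1.461706 + 9.529188 + 10.997793 = 22.241807 → 22.242.

22.242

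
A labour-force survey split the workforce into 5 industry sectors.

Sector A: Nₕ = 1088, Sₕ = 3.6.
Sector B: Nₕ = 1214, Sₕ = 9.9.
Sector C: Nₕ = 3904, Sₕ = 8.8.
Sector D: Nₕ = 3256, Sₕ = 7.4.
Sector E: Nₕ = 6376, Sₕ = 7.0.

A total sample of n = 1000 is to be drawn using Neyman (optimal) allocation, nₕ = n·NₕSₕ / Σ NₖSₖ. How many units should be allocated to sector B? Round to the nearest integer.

Σ NₕSₕ = 1088·3.6 + 1214·9.9 + 3904·8.8 + 3256·7.4 + 6376·7.0 = 119017.
Share for B: 12018.6/119017 = 0.10098.
n_B = 1000 × 0.10098 = 100.982... → 101.

101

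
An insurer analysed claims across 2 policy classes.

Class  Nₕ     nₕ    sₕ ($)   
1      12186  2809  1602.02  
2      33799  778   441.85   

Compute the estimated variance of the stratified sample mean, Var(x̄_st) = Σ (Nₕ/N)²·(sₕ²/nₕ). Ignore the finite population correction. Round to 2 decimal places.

N = 45985. Term for each stratum: Wₕ²sₕ²/nₕ.
Var(x̄_st) = 64.16144 + 135.56433 = 199.72577 → 199.73.

199.73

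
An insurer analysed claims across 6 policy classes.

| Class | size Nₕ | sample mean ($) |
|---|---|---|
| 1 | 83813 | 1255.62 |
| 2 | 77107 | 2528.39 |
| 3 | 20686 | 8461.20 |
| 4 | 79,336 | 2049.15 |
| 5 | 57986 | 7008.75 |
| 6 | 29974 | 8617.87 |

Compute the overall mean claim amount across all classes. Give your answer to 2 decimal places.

x̄_st = (Σ Nₕx̄ₕ) / (Σ Nₕ) = (83813·1255.62 + 77107·2528.39 + 20686·8461.20 + 79336·2049.15 + 57986·7008.75 + 29974·8617.87) / 348902
= 1302515007.27 / 348902 = 3733.1830... → 3733.18.

3733.18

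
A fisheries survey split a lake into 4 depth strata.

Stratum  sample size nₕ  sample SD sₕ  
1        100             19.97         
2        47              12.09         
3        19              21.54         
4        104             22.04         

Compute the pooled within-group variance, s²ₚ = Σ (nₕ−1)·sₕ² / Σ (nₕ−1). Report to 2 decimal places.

393.20

Degrees of freedom: 99 + 46 + 18 + 103 = 266.
Σ(nₕ−1)sₕ² = 99·398.8009 + 46·146.1681 + 18·463.9716 + 103·485.7616 = 104589.9553.
s²ₚ = 104589.9553 / 266 = 393.1953... → 393.20.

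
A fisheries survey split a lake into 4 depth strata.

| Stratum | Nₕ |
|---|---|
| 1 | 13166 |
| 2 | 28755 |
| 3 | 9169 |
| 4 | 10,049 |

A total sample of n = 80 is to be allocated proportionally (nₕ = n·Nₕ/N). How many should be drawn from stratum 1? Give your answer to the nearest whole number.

17

N = 13166 + 28755 + 9169 + 10049 = 61139.
n_1 = 80·13166/61139 = 17.228... → 17.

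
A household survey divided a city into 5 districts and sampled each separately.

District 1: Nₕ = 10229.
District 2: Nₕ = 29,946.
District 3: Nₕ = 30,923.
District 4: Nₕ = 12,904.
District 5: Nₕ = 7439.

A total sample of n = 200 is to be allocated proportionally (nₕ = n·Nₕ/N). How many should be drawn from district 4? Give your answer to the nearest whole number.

28

Share of district 4 = 12904/91441 = 0.14112.
Allocate 200 × 0.14112 = 28.224... → 28.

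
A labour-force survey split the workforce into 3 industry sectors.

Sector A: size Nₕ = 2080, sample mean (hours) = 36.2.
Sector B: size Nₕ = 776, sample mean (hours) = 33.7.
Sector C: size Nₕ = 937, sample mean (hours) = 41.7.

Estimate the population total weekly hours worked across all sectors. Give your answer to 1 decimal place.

140520.1

A: 2080·36.2 = 75296
B: 776·33.7 = 26151.2
C: 937·41.7 = 39072.9
τ̂ = Σ Nₕx̄ₕ = 140520.1.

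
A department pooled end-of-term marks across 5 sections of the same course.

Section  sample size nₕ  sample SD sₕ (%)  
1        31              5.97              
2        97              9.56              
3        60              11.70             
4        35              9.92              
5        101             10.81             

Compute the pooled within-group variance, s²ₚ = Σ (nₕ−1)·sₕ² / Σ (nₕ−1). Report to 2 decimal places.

1: (31−1)·5.97² = 30·35.6409 = 1069.227
2: (97−1)·9.56² = 96·91.3936 = 8773.7856
3: (60−1)·11.70² = 59·136.89 = 8076.51
4: (35−1)·9.92² = 34·98.4064 = 3345.8176
5: (101−1)·10.81² = 100·116.8561 = 11685.61
Numerator = 32950.9502; denominator = Σ(nₕ−1) = 319.
s²ₚ = 32950.9502/319 = 103.2945... → 103.29.

103.29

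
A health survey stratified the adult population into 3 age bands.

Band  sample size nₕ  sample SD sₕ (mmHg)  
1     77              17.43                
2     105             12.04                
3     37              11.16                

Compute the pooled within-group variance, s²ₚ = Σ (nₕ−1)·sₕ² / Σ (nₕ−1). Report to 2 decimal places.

197.45

Degrees of freedom: 76 + 104 + 36 = 216.
Σ(nₕ−1)sₕ² = 76·303.8049 + 104·144.9616 + 36·124.5456 = 42648.8204.
s²ₚ = 42648.8204 / 216 = 197.4482... → 197.45.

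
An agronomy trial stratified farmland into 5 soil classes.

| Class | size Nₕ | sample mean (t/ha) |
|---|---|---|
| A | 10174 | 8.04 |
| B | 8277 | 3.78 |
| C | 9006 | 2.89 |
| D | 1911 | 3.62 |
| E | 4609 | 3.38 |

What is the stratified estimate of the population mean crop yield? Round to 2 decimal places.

x̄_st = (Σ Nₕx̄ₕ) / (Σ Nₕ) = (10174·8.04 + 8277·3.78 + 9006·2.89 + 1911·3.62 + 4609·3.38) / 33977
= 161609.6 / 33977 = 4.7564... → 4.76.

4.76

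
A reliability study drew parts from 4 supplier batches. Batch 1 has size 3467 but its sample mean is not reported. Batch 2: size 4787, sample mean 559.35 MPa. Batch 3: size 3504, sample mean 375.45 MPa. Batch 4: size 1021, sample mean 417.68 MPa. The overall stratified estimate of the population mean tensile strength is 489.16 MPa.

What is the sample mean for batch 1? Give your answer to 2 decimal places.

528.22

Σ Nₕx̄ₕ = N·μ, so 3467·x̄_1 = 12779·489.16 − (4787·559.35 + 3504·375.45 + 1021·417.68).
= 6250975.64 − 4419636.53 = 1831339.11.
x̄_1 = 1831339.11 / 3467 = 528.2201... → 528.22.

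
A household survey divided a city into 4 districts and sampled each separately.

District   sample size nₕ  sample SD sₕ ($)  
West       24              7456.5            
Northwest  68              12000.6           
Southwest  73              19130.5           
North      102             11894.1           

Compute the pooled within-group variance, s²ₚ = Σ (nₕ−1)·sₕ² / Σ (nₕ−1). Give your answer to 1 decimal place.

196070175.4

Degrees of freedom: 23 + 67 + 72 + 101 = 263.
Σ(nₕ−1)sₕ² = 23·55599392.25 + 67·144014400.36 + 72·365976030.25 + 101·141469614.81 = 51566456119.68.
s²ₚ = 51566456119.68 / 263 = 196070175.36 → 196070175.4.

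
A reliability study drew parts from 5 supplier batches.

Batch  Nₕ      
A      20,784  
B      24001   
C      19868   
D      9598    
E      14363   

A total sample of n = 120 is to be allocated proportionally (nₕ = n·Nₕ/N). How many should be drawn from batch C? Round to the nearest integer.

Share of batch C = 19868/88614 = 0.22421.
Allocate 120 × 0.22421 = 26.905... → 27.

27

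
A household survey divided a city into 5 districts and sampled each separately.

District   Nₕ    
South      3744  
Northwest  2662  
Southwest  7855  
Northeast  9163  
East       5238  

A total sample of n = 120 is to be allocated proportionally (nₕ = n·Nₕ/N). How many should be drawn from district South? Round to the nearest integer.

Share of district South = 3744/28662 = 0.13063.
Allocate 120 × 0.13063 = 15.675... → 16.

16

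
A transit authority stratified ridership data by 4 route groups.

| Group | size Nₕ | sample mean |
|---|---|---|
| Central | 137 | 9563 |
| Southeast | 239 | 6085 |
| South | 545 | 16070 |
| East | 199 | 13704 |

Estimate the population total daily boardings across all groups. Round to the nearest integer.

14249692

Central: 137·9563 = 1310131
Southeast: 239·6085 = 1454315
South: 545·16070 = 8758150
East: 199·13704 = 2727096
τ̂ = Σ Nₕx̄ₕ = 14249692.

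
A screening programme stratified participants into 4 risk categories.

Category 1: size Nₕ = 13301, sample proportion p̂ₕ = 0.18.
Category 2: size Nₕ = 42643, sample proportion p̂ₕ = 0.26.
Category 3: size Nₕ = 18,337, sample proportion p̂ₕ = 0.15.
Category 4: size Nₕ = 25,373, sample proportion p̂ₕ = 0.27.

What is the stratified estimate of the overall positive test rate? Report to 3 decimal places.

Wₕ = Nₕ/N with N = 99654: 0.1335, 0.4279, 0.1840, 0.2546.
p̂_st = 0.1335·0.18 + 0.4279·0.26 + 0.1840·0.15 + 0.2546·0.27 ≈ 0.23163... → 0.232.

0.232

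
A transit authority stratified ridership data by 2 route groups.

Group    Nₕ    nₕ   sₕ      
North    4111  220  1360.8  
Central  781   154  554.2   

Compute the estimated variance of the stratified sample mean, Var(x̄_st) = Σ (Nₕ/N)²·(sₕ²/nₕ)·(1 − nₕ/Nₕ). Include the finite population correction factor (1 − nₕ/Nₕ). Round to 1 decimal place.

N = 4892. Term for each stratum: Wₕ²sₕ²/nₕ·(1−nₕ/Nₕ).
Var(x̄_st) = 5626.0260 + 40.8092 = 5666.8351 → 5666.8.

5666.8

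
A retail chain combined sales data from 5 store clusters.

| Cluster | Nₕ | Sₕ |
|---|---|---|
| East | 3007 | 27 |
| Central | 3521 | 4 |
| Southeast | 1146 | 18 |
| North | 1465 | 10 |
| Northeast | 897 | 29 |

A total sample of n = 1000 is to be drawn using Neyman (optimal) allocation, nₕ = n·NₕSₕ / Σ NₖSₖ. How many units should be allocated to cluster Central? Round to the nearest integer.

Σ NₕSₕ = 3007·27 + 3521·4 + 1146·18 + 1465·10 + 897·29 = 156564.
Share for Central: 14084/156564 = 0.08996.
n_Central = 1000 × 0.08996 = 89.957... → 90.

90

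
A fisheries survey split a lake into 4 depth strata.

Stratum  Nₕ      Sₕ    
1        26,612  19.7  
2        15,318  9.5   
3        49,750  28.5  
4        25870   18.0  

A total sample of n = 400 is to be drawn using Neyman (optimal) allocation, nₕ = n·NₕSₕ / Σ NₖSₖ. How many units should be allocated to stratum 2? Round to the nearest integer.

23

1: NₕSₕ = 26612·19.7 = 524256.4
2: NₕSₕ = 15318·9.5 = 145521
3: NₕSₕ = 49750·28.5 = 1417875
4: NₕSₕ = 25870·18.0 = 465660
Σ NₕSₕ = 2553312.4.
n_2 = 400·145521/2553312.4 = 22.797... → 23.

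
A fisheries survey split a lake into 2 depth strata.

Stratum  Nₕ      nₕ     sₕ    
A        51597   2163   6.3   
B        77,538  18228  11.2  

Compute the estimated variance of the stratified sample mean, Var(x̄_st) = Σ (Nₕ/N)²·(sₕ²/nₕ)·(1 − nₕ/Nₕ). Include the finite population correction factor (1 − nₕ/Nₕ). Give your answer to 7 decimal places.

N = 129135; Wₕ = Nₕ/N.
stratum A: (51597/129135)²·6.3²/2163·(1 − 2163/51597) = 0.0028066409
stratum B: (77538/129135)²·11.2²/18228·(1 − 18228/77538) = 0.0018978051
Sum = 0.0047044460 → 0.0047044.

0.0047044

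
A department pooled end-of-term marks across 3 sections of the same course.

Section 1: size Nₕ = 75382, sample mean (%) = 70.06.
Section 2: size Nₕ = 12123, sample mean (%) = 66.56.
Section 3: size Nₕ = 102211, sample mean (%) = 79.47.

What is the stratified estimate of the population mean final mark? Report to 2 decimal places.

74.91

x̄_st = (Σ Nₕx̄ₕ) / (Σ Nₕ) = (75382·70.06 + 12123·66.56 + 102211·79.47) / 189716
= 14210877.97 / 189716 = 74.9061... → 74.91.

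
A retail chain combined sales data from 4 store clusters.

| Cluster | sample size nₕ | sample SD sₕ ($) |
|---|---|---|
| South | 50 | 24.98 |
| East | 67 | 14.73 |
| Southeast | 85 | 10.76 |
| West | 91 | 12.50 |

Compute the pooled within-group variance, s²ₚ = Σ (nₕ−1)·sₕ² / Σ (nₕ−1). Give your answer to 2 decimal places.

South: (50−1)·24.98² = 49·624.0004 = 30576.0196
East: (67−1)·14.73² = 66·216.9729 = 14320.2114
Southeast: (85−1)·10.76² = 84·115.7776 = 9725.3184
West: (91−1)·12.50² = 90·156.25 = 14062.5
Numerator = 68684.0494; denominator = Σ(nₕ−1) = 289.
s²ₚ = 68684.0494/289 = 237.6611... → 237.66.

237.66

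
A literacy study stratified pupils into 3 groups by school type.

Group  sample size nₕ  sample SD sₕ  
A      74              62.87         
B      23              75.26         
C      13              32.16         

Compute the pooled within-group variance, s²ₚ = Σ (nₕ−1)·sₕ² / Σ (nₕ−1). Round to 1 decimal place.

A: (74−1)·62.87² = 73·3952.6369 = 288542.4937
B: (23−1)·75.26² = 22·5664.0676 = 124609.4872
C: (13−1)·32.16² = 12·1034.2656 = 12411.1872
Numerator = 425563.1681; denominator = Σ(nₕ−1) = 107.
s²ₚ = 425563.1681/107 = 3977.226... → 3977.2.

3977.2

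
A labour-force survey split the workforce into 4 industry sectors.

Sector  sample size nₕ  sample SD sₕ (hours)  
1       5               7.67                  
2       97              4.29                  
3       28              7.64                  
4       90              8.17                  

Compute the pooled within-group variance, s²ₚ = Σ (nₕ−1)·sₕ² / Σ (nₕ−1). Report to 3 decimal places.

44.068

Degrees of freedom: 4 + 96 + 27 + 89 = 216.
Σ(nₕ−1)sₕ² = 4·58.8289 + 96·18.4041 + 27·58.3696 + 89·66.7489 = 9518.7405.
s²ₚ = 9518.7405 / 216 = 44.06824... → 44.068.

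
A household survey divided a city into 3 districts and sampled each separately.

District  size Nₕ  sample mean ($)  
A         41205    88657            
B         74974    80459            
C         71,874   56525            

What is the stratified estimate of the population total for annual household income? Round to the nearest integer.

13748122601

A: 41205·88657 = 3653111685
B: 74974·80459 = 6032333066
C: 71874·56525 = 4062677850
τ̂ = Σ Nₕx̄ₕ = 13748122601.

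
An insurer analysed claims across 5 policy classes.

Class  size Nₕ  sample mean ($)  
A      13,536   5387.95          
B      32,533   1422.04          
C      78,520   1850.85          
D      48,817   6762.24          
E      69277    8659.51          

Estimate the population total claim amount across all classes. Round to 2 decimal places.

A: 13536·5387.95 = 72931291.2
B: 32533·1422.04 = 46263227.32
C: 78520·1850.85 = 145328742
D: 48817·6762.24 = 330112270.08
E: 69277·8659.51 = 599904874.27
τ̂ = Σ Nₕx̄ₕ = 1194540404.87.

1194540404.87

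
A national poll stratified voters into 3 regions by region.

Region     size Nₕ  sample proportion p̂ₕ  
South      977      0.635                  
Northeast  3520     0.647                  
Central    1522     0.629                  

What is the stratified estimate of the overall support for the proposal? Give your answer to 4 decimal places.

N = 977 + 3520 + 1522 = 6019.
Overall proportion = Σ (Nₕ/N)·p̂ₕ.
Σ Nₕp̂ₕ = 620.395 + 2277.44 + 957.338 = 3855.173.
3855.173 / 6019 = 0.640501... → 0.6405.

0.6405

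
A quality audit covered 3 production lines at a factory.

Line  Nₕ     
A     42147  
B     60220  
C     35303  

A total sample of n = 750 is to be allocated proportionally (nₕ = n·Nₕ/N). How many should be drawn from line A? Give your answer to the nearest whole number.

N = 42147 + 60220 + 35303 = 137670.
n_A = 750·42147/137670 = 229.609... → 230.

230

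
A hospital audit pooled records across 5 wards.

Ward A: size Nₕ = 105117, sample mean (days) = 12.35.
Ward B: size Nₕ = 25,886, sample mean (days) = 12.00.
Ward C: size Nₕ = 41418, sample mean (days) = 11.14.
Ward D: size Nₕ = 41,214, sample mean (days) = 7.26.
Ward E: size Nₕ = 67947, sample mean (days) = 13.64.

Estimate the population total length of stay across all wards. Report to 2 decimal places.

3296234.19

Estimate total by summing Nₕ·x̄ₕ over strata.
105117·12.35 + 25886·12.00 + 41418·11.14 + 41214·7.26 + 67947·13.64 = 1298194.95 + 310632 + 461396.52 + 299213.64 + 926797.08 = 3296234.19.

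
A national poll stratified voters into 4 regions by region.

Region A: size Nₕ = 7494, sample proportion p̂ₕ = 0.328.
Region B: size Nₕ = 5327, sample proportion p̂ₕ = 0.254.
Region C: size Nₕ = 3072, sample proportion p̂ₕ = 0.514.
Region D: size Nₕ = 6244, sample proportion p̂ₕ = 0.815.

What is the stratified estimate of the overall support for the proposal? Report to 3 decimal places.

Wₕ = Nₕ/N with N = 22137: 0.3385, 0.2406, 0.1388, 0.2821.
p̂_st = 0.3385·0.328 + 0.2406·0.254 + 0.1388·0.514 + 0.2821·0.815 ≈ 0.47337... → 0.473.

0.473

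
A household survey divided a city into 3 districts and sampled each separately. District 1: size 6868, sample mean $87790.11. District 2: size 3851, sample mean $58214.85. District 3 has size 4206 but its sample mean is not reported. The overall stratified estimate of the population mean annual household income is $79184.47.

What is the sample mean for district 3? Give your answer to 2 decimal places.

84331.99

N = 6868 + 3851 + 4206 = 14925.
Overall total = μ·N = 79184.47·14925 = 1181828214.75.
Subtract the known strata: 6868·87790.11 + 3851·58214.85 = 827127862.83.
Remaining total for district 3: 1181828214.75 − 827127862.83 = 354700351.92.
Divide by its size: 354700351.92 / 4206 = 84331.9905... → 84331.99.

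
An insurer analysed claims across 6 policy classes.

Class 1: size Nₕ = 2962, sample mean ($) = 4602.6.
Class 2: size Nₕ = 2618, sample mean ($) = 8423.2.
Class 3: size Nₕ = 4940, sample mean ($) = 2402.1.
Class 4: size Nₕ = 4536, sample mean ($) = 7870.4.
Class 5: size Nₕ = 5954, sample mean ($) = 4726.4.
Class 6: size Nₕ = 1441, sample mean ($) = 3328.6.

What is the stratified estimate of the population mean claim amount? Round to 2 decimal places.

5175.22

x̄_st = (Σ Nₕx̄ₕ) / (Σ Nₕ) = (2962·4602.6 + 2618·8423.2 + 4940·2402.1 + 4536·7870.4 + 5954·4726.4 + 1441·3328.6) / 22451
= 116188845.4 / 22451 = 5175.2192... → 5175.22.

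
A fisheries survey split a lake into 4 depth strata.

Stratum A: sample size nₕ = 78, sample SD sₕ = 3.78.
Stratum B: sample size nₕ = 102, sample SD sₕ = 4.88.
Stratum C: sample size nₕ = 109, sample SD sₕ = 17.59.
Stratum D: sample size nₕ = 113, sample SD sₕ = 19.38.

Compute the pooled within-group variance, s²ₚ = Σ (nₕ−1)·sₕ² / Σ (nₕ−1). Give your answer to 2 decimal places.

Degrees of freedom: 77 + 101 + 108 + 112 = 398.
Σ(nₕ−1)sₕ² = 77·14.2884 + 101·23.8144 + 108·309.4081 + 112·375.5844 = 78986.9888.
s²ₚ = 78986.9888 / 398 = 198.4598... → 198.46.

198.46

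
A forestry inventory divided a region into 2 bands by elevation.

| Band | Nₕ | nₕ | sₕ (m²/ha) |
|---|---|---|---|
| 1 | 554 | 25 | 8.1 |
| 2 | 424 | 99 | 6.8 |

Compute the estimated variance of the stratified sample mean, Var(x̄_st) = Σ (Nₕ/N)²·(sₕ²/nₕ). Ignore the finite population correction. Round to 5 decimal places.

N = 978; Wₕ = Nₕ/N.
band 1: (554/978)²·8.1²/25 = 0.84211586
band 2: (424/978)²·6.8²/99 = 0.08778830
Sum = 0.92990416 → 0.92990.

0.92990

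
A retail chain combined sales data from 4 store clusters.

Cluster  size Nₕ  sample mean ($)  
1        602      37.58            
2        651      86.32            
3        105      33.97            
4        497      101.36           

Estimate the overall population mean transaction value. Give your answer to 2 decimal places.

71.57

N = 1855; weights Wₕ = Nₕ/N = (0.3245, 0.3509, 0.0566, 0.2679).
x̄_st = Σ Wₕ·x̄ₕ = 0.3245·37.58 + 0.3509·86.32 + 0.0566·33.97 + 0.2679·101.36 ≈ 71.5689...
→ 71.57.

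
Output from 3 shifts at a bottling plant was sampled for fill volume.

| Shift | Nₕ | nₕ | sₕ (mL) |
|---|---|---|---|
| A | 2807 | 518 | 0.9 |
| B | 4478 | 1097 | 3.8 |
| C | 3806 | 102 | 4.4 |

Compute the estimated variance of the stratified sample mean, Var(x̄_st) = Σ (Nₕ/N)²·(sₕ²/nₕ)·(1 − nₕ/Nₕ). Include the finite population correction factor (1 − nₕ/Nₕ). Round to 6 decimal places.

0.023454

N = 11091. Term for each stratum: Wₕ²sₕ²/nₕ·(1−nₕ/Nₕ).
Var(x̄_st) = 0.000081677 + 0.001620125 + 0.021752217 = 0.023454019 → 0.023454.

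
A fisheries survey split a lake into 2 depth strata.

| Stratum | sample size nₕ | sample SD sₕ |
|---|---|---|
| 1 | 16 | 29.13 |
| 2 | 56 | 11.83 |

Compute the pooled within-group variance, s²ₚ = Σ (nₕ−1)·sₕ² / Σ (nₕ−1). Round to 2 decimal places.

1: (16−1)·29.13² = 15·848.5569 = 12728.3535
2: (56−1)·11.83² = 55·139.9489 = 7697.1895
Numerator = 20425.543; denominator = Σ(nₕ−1) = 70.
s²ₚ = 20425.543/70 = 291.7935... → 291.79.

291.79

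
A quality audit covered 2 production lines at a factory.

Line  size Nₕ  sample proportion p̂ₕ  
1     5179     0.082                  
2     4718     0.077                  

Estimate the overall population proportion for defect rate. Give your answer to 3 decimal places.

N = 5179 + 4718 = 9897.
Overall proportion = Σ (Nₕ/N)·p̂ₕ.
Σ Nₕp̂ₕ = 424.678 + 363.286 = 787.964.
787.964 / 9897 = 0.07962... → 0.080.

0.080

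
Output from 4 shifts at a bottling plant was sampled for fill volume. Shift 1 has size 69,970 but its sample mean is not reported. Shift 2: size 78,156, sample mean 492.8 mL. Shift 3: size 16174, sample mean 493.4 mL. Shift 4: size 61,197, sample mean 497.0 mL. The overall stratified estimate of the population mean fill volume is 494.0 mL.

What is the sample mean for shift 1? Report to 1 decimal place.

492.9

N = 69970 + 78156 + 16174 + 61197 = 225497.
Overall total = μ·N = 494.0·225497 = 111395518.
Subtract the known strata: 78156·492.8 + 16174·493.4 + 61197·497.0 = 76910437.4.
Remaining total for shift 1: 111395518 − 76910437.4 = 34485080.6.
Divide by its size: 34485080.6 / 69970 = 492.855... → 492.9.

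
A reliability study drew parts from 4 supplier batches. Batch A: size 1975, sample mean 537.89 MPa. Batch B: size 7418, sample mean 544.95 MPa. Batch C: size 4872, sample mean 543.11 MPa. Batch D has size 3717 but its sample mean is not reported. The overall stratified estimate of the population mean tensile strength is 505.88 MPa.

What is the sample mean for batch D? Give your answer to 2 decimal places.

N = 1975 + 7418 + 4872 + 3717 = 17982.
Overall total = μ·N = 505.88·17982 = 9096734.16.
Subtract the known strata: 1975·537.89 + 7418·544.95 + 4872·543.11 = 7750803.77.
Remaining total for batch D: 9096734.16 − 7750803.77 = 1345930.39.
Divide by its size: 1345930.39 / 3717 = 362.1013... → 362.10.

362.10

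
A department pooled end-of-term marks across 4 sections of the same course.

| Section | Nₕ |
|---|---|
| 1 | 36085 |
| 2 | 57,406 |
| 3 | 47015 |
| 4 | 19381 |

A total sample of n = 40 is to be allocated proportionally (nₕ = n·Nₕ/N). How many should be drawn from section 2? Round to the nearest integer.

N = 36085 + 57406 + 47015 + 19381 = 159887.
n_2 = 40·57406/159887 = 14.362... → 14.

14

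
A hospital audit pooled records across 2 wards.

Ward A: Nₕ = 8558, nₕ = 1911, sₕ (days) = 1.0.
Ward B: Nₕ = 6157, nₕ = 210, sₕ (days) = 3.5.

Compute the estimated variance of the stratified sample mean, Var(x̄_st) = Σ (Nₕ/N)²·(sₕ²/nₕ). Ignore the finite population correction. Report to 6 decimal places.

N = 14715. Term for each stratum: Wₕ²sₕ²/nₕ.
Var(x̄_st) = 0.000176996 + 0.010212559 = 0.010389555 → 0.010390.

0.010390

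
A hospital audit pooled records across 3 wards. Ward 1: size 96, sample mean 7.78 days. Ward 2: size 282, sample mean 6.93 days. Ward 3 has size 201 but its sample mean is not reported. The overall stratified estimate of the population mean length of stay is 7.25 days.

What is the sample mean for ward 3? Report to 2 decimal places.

N = 96 + 282 + 201 = 579.
Overall total = μ·N = 7.25·579 = 4197.75.
Subtract the known strata: 96·7.78 + 282·6.93 = 2701.14.
Remaining total for ward 3: 4197.75 − 2701.14 = 1496.61.
Divide by its size: 1496.61 / 201 = 7.4458... → 7.45.

7.45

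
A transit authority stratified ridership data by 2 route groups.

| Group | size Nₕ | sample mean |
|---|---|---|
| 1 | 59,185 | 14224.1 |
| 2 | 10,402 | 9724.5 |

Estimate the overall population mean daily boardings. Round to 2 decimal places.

N = 69587; weights Wₕ = Nₕ/N = (0.8505, 0.1495).
x̄_st = Σ Wₕ·x̄ₕ = 0.8505·14224.1 + 0.1495·9724.5 ≈ 13551.4910...
→ 13551.49.

13551.49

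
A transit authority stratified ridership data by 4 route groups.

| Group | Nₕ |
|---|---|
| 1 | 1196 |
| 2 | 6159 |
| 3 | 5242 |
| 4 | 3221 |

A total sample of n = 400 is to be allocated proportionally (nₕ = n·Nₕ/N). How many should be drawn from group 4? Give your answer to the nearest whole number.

Share of group 4 = 3221/15818 = 0.20363.
Allocate 400 × 0.20363 = 81.452... → 81.

81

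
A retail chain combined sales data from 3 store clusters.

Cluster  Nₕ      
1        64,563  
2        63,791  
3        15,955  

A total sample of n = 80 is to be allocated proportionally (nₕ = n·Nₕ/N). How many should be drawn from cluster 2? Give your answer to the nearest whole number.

N = 64563 + 63791 + 15955 = 144309.
n_2 = 80·63791/144309 = 35.364... → 35.

35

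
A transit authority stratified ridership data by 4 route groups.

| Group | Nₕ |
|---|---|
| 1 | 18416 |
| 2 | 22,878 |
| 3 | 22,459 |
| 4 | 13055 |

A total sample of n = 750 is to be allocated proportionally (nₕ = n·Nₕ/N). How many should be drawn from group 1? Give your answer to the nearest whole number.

180

Share of group 1 = 18416/76808 = 0.23977.
Allocate 750 × 0.23977 = 179.825... → 180.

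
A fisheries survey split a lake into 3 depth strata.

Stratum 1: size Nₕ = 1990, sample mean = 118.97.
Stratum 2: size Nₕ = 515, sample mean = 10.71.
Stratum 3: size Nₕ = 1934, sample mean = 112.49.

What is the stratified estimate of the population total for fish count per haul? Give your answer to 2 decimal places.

Estimate total by summing Nₕ·x̄ₕ over strata.
1990·118.97 + 515·10.71 + 1934·112.49 = 236750.3 + 5515.65 + 217555.66 = 459821.61.

459821.61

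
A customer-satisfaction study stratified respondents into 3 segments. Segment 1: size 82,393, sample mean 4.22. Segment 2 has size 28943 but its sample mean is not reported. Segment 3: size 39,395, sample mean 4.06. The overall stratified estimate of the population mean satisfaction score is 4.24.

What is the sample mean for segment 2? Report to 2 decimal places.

4.54

N = 82393 + 28943 + 39395 = 150731.
Overall total = μ·N = 4.24·150731 = 639099.44.
Subtract the known strata: 82393·4.22 + 39395·4.06 = 507642.16.
Remaining total for segment 2: 639099.44 − 507642.16 = 131457.28.
Divide by its size: 131457.28 / 28943 = 4.5419... → 4.54.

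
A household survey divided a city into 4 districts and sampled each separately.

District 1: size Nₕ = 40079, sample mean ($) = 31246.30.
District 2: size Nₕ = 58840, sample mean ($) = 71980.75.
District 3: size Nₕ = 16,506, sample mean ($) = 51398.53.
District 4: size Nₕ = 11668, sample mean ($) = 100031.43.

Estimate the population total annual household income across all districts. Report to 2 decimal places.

1: 40079·31246.30 = 1252320457.7
2: 58840·71980.75 = 4235347330
3: 16506·51398.53 = 848384136.18
4: 11668·100031.43 = 1167166725.24
τ̂ = Σ Nₕx̄ₕ = 7503218649.12.

7503218649.12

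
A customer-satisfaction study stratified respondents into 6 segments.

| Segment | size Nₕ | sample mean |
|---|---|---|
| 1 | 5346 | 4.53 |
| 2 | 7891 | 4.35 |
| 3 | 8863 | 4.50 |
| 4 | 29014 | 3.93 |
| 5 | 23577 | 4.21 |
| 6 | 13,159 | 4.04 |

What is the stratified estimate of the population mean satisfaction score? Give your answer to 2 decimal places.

N = 5346 + 7891 + 8863 + 29014 + 23577 + 13159 = 87850.
The stratified mean weights each stratum mean by its population share Nₕ/N.
Σ Nₕx̄ₕ = 5346·4.53 + 7891·4.35 + 8863·4.50 + 29014·3.93 + 23577·4.21 + 13159·4.04 = 24217.38 + 34325.85 + 39883.5 + 114025.02 + 99259.17 + 53162.36 = 364873.28.
Divide by N: 364873.28 / 87850 = 4.1534... → 4.15.

4.15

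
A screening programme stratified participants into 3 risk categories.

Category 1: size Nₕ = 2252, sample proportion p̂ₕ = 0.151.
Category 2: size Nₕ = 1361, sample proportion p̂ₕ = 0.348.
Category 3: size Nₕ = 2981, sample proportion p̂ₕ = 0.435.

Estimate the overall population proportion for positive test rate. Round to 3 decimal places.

Wₕ = Nₕ/N with N = 6594: 0.3415, 0.2064, 0.4521.
p̂_st = 0.3415·0.151 + 0.2064·0.348 + 0.4521·0.435 ≈ 0.32005... → 0.320.

0.320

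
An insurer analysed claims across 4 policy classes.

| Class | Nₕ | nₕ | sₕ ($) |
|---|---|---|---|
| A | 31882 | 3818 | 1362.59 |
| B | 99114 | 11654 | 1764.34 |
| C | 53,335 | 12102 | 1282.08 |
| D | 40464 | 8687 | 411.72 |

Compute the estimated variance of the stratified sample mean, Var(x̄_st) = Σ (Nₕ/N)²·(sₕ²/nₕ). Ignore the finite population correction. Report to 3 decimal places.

69.986

N = 224795; Wₕ = Nₕ/N.
class A: (31882/224795)²·1362.59²/3818 = 9.781654
class B: (99114/224795)²·1764.34²/11654 = 51.926166
class C: (53335/224795)²·1282.08²/12102 = 7.645826
class D: (40464/224795)²·411.72²/8687 = 0.632264
Sum = 69.985910 → 69.986.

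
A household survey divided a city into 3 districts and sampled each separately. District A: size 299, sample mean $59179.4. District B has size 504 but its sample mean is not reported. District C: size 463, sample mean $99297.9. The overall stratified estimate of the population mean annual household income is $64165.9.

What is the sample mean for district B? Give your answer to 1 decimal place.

Σ Nₕx̄ₕ = N·μ, so 504·x̄_B = 1266·64165.9 − (299·59179.4 + 463·99297.9).
= 81234029.4 − 63669568.3 = 17564461.1.
x̄_B = 17564461.1 / 504 = 34850.121... → 34850.1.

34850.1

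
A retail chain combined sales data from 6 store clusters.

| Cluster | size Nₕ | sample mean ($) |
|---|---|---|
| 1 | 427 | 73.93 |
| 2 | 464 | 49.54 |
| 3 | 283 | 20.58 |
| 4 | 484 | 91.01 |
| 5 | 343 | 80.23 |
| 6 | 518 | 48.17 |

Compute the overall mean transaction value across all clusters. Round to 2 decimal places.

N = 427 + 464 + 283 + 484 + 343 + 518 = 2519.
The stratified mean weights each stratum mean by its population share Nₕ/N.
Σ Nₕx̄ₕ = 427·73.93 + 464·49.54 + 283·20.58 + 484·91.01 + 343·80.23 + 518·48.17 = 31568.11 + 22986.56 + 5824.14 + 44048.84 + 27518.89 + 24952.06 = 156898.6.
Divide by N: 156898.6 / 2519 = 62.2861... → 62.29.

62.29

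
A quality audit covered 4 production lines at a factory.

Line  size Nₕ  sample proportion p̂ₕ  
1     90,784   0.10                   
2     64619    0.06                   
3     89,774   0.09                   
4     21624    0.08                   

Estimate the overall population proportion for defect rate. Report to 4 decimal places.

0.0853

N = 90784 + 64619 + 89774 + 21624 = 266801.
Overall proportion = Σ (Nₕ/N)·p̂ₕ.
Σ Nₕp̂ₕ = 9078.4 + 3877.14 + 8079.66 + 1729.92 = 22765.12.
22765.12 / 266801 = 0.085326... → 0.0853.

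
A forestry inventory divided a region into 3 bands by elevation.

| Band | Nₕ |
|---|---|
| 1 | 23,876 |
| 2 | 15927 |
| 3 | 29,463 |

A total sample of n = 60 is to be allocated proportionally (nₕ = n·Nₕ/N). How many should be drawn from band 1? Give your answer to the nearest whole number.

21

Share of band 1 = 23876/69266 = 0.34470.
Allocate 60 × 0.34470 = 20.682... → 21.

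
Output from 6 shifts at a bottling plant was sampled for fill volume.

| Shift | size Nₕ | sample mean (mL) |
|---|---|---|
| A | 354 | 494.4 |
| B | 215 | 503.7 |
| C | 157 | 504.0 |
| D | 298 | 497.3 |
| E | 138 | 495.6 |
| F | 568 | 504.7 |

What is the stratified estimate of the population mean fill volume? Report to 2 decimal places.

N = 1730; weights Wₕ = Nₕ/N = (0.2046, 0.1243, 0.0908, 0.1723, 0.0798, 0.3283).
x̄_st = Σ Wₕ·x̄ₕ = 0.2046·494.4 + 0.1243·503.7 + 0.0908·504.0 + 0.1723·497.3 + 0.0798·495.6 + 0.3283·504.7 ≈ 500.4040...
→ 500.40.

500.40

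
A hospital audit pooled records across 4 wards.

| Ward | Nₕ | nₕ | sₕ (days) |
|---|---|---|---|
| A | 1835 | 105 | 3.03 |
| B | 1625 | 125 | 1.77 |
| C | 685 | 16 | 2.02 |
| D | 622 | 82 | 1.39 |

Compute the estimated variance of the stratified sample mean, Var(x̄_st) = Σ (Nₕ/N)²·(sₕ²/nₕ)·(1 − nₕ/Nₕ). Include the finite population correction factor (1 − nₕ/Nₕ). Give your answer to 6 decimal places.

0.020394

N = 4767; Wₕ = Nₕ/N.
ward A: (1835/4767)²·3.03²/105·(1 − 105/1835) = 0.012214841
ward B: (1625/4767)²·1.77²/125·(1 − 125/1625) = 0.002688381
ward C: (685/4767)²·2.02²/16·(1 − 16/685) = 0.005142913
ward D: (622/4767)²·1.39²/82·(1 − 82/622) = 0.000348265
Sum = 0.020394400 → 0.020394.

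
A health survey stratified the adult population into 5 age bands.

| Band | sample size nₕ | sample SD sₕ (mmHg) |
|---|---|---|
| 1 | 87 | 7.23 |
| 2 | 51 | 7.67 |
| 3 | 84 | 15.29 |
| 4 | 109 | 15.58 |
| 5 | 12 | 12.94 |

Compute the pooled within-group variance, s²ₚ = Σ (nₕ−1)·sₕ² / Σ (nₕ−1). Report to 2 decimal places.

162.42

Degrees of freedom: 86 + 50 + 83 + 108 + 11 = 338.
Σ(nₕ−1)sₕ² = 86·52.2729 + 50·58.8289 + 83·233.7841 + 108·242.7364 + 11·167.4436 = 54898.4055.
s²ₚ = 54898.4055 / 338 = 162.4213... → 162.42.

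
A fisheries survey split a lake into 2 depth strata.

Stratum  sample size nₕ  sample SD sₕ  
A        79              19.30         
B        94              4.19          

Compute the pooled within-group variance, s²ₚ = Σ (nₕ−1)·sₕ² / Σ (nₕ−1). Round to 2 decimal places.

A: (79−1)·19.30² = 78·372.49 = 29054.22
B: (94−1)·4.19² = 93·17.5561 = 1632.7173
Numerator = 30686.9373; denominator = Σ(nₕ−1) = 171.
s²ₚ = 30686.9373/171 = 179.4558... → 179.46.

179.46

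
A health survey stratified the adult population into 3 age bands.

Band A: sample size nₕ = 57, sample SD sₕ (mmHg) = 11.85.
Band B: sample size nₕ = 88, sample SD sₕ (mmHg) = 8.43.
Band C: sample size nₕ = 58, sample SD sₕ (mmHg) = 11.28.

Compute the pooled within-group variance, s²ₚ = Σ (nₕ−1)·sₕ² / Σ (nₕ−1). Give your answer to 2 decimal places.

106.49

Degrees of freedom: 56 + 87 + 57 = 200.
Σ(nₕ−1)sₕ² = 56·140.4225 + 87·71.0649 + 57·127.2384 = 21298.8951.
s²ₚ = 21298.8951 / 200 = 106.4945... → 106.49.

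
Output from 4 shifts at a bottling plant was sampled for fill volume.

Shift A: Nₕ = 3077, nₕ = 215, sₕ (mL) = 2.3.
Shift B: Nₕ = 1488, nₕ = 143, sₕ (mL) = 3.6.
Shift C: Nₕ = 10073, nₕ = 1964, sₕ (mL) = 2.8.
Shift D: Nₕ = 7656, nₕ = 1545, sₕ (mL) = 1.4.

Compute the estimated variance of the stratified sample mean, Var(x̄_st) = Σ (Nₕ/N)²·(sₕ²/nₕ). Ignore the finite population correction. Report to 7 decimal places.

N = 22294; Wₕ = Nₕ/N.
shift A: (3077/22294)²·2.3²/215 = 0.0004687014
shift B: (1488/22294)²·3.6²/143 = 0.0004037373
shift C: (10073/22294)²·2.8²/1964 = 0.0008149224
shift D: (7656/22294)²·1.4²/1545 = 0.0001496082
Sum = 0.0018369692 → 0.0018370.

0.0018370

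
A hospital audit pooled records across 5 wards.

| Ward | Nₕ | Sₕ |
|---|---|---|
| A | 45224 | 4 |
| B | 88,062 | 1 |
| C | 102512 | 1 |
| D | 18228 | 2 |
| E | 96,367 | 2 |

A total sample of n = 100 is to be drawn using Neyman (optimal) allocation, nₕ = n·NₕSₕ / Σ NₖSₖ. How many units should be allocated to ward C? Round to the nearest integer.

Σ NₕSₕ = 45224·4 + 88062·1 + 102512·1 + 18228·2 + 96367·2 = 600660.
Share for C: 102512/600660 = 0.17067.
n_C = 100 × 0.17067 = 17.067... → 17.

17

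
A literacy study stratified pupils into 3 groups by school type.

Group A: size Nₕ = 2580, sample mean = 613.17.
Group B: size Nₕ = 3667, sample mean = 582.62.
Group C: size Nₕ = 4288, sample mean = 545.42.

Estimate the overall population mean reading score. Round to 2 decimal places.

574.96

N = 2580 + 3667 + 4288 = 10535.
Overall mean = Σ (Nₕ/N)·x̄ₕ — weight by population share, not a simple average.
Σ Nₕx̄ₕ = 2580·613.17 + 3667·582.62 + 4288·545.42 = 1581978.6 + 2136467.54 + 2338760.96 = 6057207.1.
Divide by N: 6057207.1 / 10535 = 574.9603... → 574.96.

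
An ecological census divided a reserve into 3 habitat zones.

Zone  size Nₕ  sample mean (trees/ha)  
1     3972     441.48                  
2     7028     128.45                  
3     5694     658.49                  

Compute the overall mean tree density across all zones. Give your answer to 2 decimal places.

383.72

x̄_st = (Σ Nₕx̄ₕ) / (Σ Nₕ) = (3972·441.48 + 7028·128.45 + 5694·658.49) / 16694
= 6405747.22 / 16694 = 383.7155... → 383.72.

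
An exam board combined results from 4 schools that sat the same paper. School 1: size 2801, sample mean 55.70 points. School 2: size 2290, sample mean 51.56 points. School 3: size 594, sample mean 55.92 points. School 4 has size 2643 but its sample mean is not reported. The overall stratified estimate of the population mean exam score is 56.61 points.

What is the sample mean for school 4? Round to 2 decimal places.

Σ Nₕx̄ₕ = N·μ, so 2643·x̄_4 = 8328·56.61 − (2801·55.70 + 2290·51.56 + 594·55.92).
= 471448.08 − 307304.58 = 164143.5.
x̄_4 = 164143.5 / 2643 = 62.1050... → 62.10.

62.10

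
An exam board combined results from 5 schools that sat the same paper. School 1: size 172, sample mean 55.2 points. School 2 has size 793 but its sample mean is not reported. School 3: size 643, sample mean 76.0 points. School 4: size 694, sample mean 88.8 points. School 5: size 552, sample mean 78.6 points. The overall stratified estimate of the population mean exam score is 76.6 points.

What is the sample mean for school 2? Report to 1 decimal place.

69.7

Σ Nₕx̄ₕ = N·μ, so 793·x̄_2 = 2854·76.6 − (172·55.2 + 643·76.0 + 694·88.8 + 552·78.6).
= 218616.4 − 163376.8 = 55239.6.
x̄_2 = 55239.6 / 793 = 69.659... → 69.7.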